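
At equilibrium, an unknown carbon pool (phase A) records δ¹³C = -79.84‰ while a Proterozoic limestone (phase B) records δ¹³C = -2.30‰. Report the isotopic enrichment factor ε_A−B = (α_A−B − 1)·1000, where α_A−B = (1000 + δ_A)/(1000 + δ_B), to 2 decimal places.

α_A−B = (1000 + -79.84) / (1000 + -2.30) = 920.16 / 997.70 = 0.922281
ε_A−B = (0.922281 − 1) × 1000 = -77.719‰
(The approximation ε ≈ δ_A − δ_B would give -77.54‰.)

-77.72‰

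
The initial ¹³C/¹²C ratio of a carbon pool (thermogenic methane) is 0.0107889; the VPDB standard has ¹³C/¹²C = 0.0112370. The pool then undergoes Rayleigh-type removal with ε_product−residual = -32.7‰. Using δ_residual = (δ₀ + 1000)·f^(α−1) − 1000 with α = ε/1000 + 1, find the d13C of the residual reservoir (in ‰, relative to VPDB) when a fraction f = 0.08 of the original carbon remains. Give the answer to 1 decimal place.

δ₀ = (0.0107889/0.0112370 − 1)×1000 = (0.960123 − 1)×1000 = -39.877‰
α − 1 = ε/1000 = -0.0327
f^(α−1) = 0.08^(-0.0327) = 1.086098
δ_res = (-39.877 + 1000) × 1.086098 − 1000 = 1042.787 − 1000 = 42.79‰

42.8‰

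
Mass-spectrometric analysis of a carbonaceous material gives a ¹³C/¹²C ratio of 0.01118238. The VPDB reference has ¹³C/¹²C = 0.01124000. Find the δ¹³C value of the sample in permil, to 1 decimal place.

-5.1 permil

δ¹³C = (R_sample / R_standard − 1) × 1000
R_sample / R_standard = 0.01118238 / 0.01124000 = 0.994874
δ¹³C = (0.994874 − 1) × 1000 = -5.13 permil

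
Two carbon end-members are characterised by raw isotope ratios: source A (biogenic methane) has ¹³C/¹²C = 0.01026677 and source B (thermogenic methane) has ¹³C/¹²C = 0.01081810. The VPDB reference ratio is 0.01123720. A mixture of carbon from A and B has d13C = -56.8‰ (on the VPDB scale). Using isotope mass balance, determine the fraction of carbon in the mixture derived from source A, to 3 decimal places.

δ_A = (0.01026677/0.01123720 − 1)×1000 = (0.913641 − 1)×1000 = -86.359‰
δ_B = (0.01081810/0.01123720 − 1)×1000 = (0.962704 − 1)×1000 = -37.296‰
f_A = (δ_mix − δ_B)/(δ_A − δ_B) = (-56.8 − (-37.296))/(-86.359 − (-37.296))
f_A = -19.504 / -49.063 = 0.3975

0.398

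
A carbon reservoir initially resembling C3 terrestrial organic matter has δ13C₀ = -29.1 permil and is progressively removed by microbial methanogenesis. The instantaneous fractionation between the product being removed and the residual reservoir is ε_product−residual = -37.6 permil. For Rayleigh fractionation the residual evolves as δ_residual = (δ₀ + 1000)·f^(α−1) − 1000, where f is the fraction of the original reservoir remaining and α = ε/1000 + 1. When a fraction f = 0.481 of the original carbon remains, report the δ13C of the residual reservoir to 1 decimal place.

-2.0 permil

Rayleigh residual: δ_res = (δ₀ + 1000)·f^(α−1) − 1000
α = ε/1000 + 1 = 0.96240, so α − 1 = -0.03760
f^(α−1) = 0.481^(-0.03760) = 1.027901
δ_res = (-29.1 + 1000) × 1.027901 − 1000 = 997.989 − 1000 = -2.01 permil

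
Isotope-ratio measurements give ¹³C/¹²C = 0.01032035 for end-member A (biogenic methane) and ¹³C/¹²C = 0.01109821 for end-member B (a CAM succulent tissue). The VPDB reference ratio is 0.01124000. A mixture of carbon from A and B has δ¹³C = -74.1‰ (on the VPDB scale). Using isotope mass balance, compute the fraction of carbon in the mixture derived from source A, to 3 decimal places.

0.888

δ_A = (0.01032035/0.01124000 − 1)×1000 = (0.918181 − 1)×1000 = -81.819‰
δ_B = (0.01109821/0.01124000 − 1)×1000 = (0.987385 − 1)×1000 = -12.615‰
f_A = (δ_mix − δ_B)/(δ_A − δ_B) = (-74.1 − (-12.615))/(-81.819 − (-12.615))
f_A = -61.485 / -69.205 = 0.8885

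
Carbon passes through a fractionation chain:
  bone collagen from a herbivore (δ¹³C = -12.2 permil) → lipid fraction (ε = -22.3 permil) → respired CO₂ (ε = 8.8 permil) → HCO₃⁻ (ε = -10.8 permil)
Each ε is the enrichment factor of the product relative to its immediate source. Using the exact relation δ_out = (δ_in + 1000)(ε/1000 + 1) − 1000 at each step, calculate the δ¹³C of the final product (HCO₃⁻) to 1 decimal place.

-36.3 permil

step 1: δ = (-12.20 + 1000)·(-22.3/1000 + 1) − 1000 = -34.23 permil
step 2: δ = (-34.23 + 1000)·(8.8/1000 + 1) − 1000 = -25.73 permil
step 3: δ = (-25.73 + 1000)·(-10.8/1000 + 1) − 1000 = -36.25 permil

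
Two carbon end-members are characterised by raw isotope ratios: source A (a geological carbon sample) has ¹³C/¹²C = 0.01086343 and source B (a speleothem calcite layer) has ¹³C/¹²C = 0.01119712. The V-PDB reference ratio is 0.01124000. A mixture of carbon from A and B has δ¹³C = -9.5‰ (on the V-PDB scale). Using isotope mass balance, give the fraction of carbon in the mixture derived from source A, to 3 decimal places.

0.191

δ_A = (0.01086343/0.01124000 − 1)×1000 = (0.966497 − 1)×1000 = -33.503‰
δ_B = (0.01119712/0.01124000 − 1)×1000 = (0.996185 − 1)×1000 = -3.815‰
f_A = (δ_mix − δ_B)/(δ_A − δ_B) = (-9.5 − (-3.815))/(-33.503 − (-3.815))
f_A = -5.685 / -29.688 = 0.1915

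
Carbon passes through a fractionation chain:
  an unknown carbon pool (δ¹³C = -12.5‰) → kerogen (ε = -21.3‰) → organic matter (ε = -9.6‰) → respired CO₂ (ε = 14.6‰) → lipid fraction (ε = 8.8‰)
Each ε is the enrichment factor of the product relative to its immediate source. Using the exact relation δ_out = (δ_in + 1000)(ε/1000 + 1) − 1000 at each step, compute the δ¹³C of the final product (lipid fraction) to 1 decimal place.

-20.3‰

step 1: δ = (-12.50 + 1000)·(-21.3/1000 + 1) − 1000 = -33.53‰
step 2: δ = (-33.53 + 1000)·(-9.6/1000 + 1) − 1000 = -42.81‰
step 3: δ = (-42.81 + 1000)·(14.6/1000 + 1) − 1000 = -28.84‰
step 4: δ = (-28.84 + 1000)·(8.8/1000 + 1) − 1000 = -20.29‰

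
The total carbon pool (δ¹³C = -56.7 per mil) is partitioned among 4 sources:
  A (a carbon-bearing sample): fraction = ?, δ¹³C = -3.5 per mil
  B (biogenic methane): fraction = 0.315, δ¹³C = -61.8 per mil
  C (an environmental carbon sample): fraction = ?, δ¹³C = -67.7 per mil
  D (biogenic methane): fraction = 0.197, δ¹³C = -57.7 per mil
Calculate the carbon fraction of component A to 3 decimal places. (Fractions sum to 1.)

Let f_A and f_C be the unknown fractions; fractions sum to 1 so f_A + f_C = 0.488.
Mass balance: Σ fᵢ·δᵢ = δ_bulk ⇒ f_A·(-3.5) + f_C·(-67.7) = -56.7 − (-30.834) = -25.866
Substitute f_C = 0.488 − f_A:
f_A·(-3.5 − -67.7) = -25.866 − 0.488×(-67.7) = 7.171
f_A = 7.171 / 64.2 = 0.1117

0.112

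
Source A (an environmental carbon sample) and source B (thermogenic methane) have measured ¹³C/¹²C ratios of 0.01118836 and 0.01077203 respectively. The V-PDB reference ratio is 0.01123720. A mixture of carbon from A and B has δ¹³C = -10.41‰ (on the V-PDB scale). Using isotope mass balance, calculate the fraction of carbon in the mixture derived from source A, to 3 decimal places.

δ_A = (0.01118836/0.01123720 − 1)×1000 = (0.995654 − 1)×1000 = -4.346‰
δ_B = (0.01077203/0.01123720 − 1)×1000 = (0.958604 − 1)×1000 = -41.396‰
f_A = (δ_mix − δ_B)/(δ_A − δ_B) = (-10.41 − (-41.396))/(-4.346 − (-41.396))
f_A = 30.986 / 37.049 = 0.8363

0.836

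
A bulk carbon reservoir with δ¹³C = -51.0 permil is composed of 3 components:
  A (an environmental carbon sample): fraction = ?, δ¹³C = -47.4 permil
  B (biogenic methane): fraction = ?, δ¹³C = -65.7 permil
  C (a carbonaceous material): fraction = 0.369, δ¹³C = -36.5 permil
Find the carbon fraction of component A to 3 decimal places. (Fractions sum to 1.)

0.214

Let f_A and f_B be the unknown fractions; fractions sum to 1 so f_A + f_B = 0.631.
Mass balance: Σ fᵢ·δᵢ = δ_bulk ⇒ f_A·(-47.4) + f_B·(-65.7) = -51.0 − (-13.469) = -37.532
Substitute f_B = 0.631 − f_A:
f_A·(-47.4 − -65.7) = -37.532 − 0.631×(-65.7) = 3.925
f_A = 3.925 / 18.3 = 0.2145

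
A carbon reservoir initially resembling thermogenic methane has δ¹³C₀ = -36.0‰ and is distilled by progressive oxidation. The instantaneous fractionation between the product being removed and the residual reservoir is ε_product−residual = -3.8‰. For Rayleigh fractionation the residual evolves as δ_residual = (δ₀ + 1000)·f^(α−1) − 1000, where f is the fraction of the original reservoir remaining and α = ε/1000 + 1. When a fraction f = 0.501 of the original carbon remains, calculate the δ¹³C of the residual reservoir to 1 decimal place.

-33.5‰

Rayleigh residual: δ_res = (δ₀ + 1000)·f^(α−1) − 1000
α = ε/1000 + 1 = 0.99620, so α − 1 = -0.00380
f^(α−1) = 0.501^(-0.00380) = 1.002630
δ_res = (-36.0 + 1000) × 1.002630 − 1000 = 966.535 − 1000 = -33.46‰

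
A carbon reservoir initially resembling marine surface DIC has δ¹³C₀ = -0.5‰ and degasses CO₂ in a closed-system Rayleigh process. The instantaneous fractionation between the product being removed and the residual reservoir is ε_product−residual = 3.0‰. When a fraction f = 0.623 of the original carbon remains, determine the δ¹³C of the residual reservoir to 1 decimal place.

Rayleigh residual: δ_res = (δ₀ + 1000)·f^(α−1) − 1000
α = ε/1000 + 1 = 1.00300, so α − 1 = 0.00300
f^(α−1) = 0.623^(0.00300) = 0.998581
δ_res = (-0.5 + 1000) × 0.998581 − 1000 = 998.082 − 1000 = -1.92‰

-1.9‰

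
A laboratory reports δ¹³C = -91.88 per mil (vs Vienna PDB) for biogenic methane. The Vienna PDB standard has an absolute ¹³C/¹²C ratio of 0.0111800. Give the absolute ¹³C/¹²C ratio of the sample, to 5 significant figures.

0.010153

R_sample = R_standard × (δ¹³C/1000 + 1)
R_sample = 0.0111800 × (-91.88/1000 + 1) = 0.0111800 × 0.908120
R_sample = 0.0101528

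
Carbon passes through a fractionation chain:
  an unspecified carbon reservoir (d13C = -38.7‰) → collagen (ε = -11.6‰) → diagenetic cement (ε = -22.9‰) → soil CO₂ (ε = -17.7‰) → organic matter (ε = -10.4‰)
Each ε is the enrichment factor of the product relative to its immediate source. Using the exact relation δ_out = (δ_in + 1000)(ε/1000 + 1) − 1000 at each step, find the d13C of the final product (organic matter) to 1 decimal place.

-97.5‰

step 1: δ = (-38.70 + 1000)·(-11.6/1000 + 1) − 1000 = -49.85‰
step 2: δ = (-49.85 + 1000)·(-22.9/1000 + 1) − 1000 = -71.61‰
step 3: δ = (-71.61 + 1000)·(-17.7/1000 + 1) − 1000 = -88.04‰
step 4: δ = (-88.04 + 1000)·(-10.4/1000 + 1) − 1000 = -97.53‰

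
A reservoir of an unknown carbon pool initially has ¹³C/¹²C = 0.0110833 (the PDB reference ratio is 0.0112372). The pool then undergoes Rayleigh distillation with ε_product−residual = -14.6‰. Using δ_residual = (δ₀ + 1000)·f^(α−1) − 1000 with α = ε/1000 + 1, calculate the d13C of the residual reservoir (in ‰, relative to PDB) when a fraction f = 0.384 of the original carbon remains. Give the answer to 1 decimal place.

δ₀ = (0.0110833/0.0112372 − 1)×1000 = (0.986304 − 1)×1000 = -13.696‰
α − 1 = ε/1000 = -0.0146
f^(α−1) = 0.384^(-0.0146) = 1.014072
δ_res = (-13.696 + 1000) × 1.014072 − 1000 = 1000.184 − 1000 = 0.18‰

0.2‰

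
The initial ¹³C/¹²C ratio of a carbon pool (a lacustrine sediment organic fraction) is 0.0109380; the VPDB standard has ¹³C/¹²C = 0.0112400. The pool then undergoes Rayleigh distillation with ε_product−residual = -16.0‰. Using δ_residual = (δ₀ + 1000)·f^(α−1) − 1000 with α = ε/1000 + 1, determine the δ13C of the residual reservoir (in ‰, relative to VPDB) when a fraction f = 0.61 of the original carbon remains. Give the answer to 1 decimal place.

-19.1‰

δ₀ = (0.0109380/0.0112400 − 1)×1000 = (0.973132 − 1)×1000 = -26.868‰
α − 1 = ε/1000 = -0.0160
f^(α−1) = 0.61^(-0.0160) = 1.007940
δ_res = (-26.868 + 1000) × 1.007940 − 1000 = 980.858 − 1000 = -19.14‰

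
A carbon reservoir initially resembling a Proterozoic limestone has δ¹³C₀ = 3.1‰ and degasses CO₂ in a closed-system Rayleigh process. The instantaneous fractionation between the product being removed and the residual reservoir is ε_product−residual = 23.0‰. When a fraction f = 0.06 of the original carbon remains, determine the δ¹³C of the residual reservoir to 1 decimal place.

Rayleigh residual: δ_res = (δ₀ + 1000)·f^(α−1) − 1000
α = ε/1000 + 1 = 1.02300, so α − 1 = 0.02300
f^(α−1) = 0.06^(0.02300) = 0.937341
δ_res = (3.1 + 1000) × 0.937341 − 1000 = 940.246 − 1000 = -59.75‰

-59.8‰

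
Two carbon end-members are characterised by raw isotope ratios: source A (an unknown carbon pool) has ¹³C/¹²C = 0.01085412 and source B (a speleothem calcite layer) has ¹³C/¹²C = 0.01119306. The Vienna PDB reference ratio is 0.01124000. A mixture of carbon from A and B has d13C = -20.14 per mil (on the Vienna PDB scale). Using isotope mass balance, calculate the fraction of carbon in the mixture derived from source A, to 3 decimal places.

0.529

δ_A = (0.01085412/0.01124000 − 1)×1000 = (0.965669 − 1)×1000 = -34.331 per mil
δ_B = (0.01119306/0.01124000 − 1)×1000 = (0.995824 − 1)×1000 = -4.176 per mil
f_A = (δ_mix − δ_B)/(δ_A − δ_B) = (-20.14 − (-4.176))/(-34.331 − (-4.176))
f_A = -15.964 / -30.155 = 0.5294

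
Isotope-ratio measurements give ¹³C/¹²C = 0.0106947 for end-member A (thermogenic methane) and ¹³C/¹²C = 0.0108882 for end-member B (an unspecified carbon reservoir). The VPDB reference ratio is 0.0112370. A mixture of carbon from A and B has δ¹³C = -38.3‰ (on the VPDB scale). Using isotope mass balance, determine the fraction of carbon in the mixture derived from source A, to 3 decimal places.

δ_A = (0.0106947/0.0112370 − 1)×1000 = (0.951740 − 1)×1000 = -48.260‰
δ_B = (0.0108882/0.0112370 − 1)×1000 = (0.968960 − 1)×1000 = -31.040‰
f_A = (δ_mix − δ_B)/(δ_A − δ_B) = (-38.3 − (-31.040))/(-48.260 − (-31.040))
f_A = -7.260 / -17.220 = 0.4216

0.422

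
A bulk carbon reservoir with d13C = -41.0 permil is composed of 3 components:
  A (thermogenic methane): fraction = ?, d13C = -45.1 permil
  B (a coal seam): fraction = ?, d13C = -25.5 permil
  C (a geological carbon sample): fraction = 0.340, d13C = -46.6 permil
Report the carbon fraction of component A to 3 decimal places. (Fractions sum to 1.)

Let f_A and f_B be the unknown fractions; fractions sum to 1 so f_A + f_B = 0.660.
Mass balance: Σ fᵢ·δᵢ = δ_bulk ⇒ f_A·(-45.1) + f_B·(-25.5) = -41.0 − (-15.844) = -25.156
Substitute f_B = 0.660 − f_A:
f_A·(-45.1 − -25.5) = -25.156 − 0.660×(-25.5) = -8.326
f_A = -8.326 / -19.6 = 0.4248

0.425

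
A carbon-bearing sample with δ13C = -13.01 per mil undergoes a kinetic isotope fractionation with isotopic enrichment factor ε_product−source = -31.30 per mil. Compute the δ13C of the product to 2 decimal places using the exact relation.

Exactly, δ_product = (δ_source + 1000)·(ε/1000 + 1) − 1000.
δ_product = (-13.01 + 1000) × (-31.30/1000 + 1) − 1000
δ_product = -43.903 per mil

-43.90 per mil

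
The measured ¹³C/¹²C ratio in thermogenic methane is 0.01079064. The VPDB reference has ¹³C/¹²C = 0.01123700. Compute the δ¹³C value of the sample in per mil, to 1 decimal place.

-39.7 per mil

δ¹³C = (R_sample / R_standard − 1) × 1000
R_sample / R_standard = 0.01079064 / 0.01123700 = 0.960278
δ¹³C = (0.960278 − 1) × 1000 = -39.72 per mil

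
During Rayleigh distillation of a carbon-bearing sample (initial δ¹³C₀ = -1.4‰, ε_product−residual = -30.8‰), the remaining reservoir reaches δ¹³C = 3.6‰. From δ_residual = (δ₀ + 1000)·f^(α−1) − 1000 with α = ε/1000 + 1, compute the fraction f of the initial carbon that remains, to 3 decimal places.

0.850

α − 1 = ε/1000 = -0.0308
(δ_res + 1000)/(δ₀ + 1000) = (3.6 + 1000)/(-1.4 + 1000) = 1003.6/998.6 = 1.005007
f = 1.005007^(1/-0.0308) = exp(ln(1.005007)/-0.0308) = exp(0.00499/-0.0308)
f = exp(-0.1622) = 0.8503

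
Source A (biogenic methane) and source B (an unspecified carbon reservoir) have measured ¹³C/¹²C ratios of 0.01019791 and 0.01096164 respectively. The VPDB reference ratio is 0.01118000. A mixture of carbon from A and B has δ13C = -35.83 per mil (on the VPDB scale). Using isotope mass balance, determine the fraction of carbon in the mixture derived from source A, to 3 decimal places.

δ_A = (0.01019791/0.01118000 − 1)×1000 = (0.912157 − 1)×1000 = -87.843 per mil
δ_B = (0.01096164/0.01118000 − 1)×1000 = (0.980469 − 1)×1000 = -19.531 per mil
f_A = (δ_mix − δ_B)/(δ_A − δ_B) = (-35.83 − (-19.531))/(-87.843 − (-19.531))
f_A = -16.299 / -68.312 = 0.2386

0.239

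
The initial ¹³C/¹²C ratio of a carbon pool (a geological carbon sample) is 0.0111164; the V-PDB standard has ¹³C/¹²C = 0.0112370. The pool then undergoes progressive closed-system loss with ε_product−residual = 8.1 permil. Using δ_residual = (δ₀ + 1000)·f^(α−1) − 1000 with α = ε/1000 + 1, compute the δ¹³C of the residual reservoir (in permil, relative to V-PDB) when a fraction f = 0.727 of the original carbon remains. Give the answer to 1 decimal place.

-13.3 permil

δ₀ = (0.0111164/0.0112370 − 1)×1000 = (0.989268 − 1)×1000 = -10.732 permil
α − 1 = ε/1000 = 0.0081
f^(α−1) = 0.727^(0.0081) = 0.997421
δ_res = (-10.732 + 1000) × 0.997421 − 1000 = 986.716 − 1000 = -13.28 permil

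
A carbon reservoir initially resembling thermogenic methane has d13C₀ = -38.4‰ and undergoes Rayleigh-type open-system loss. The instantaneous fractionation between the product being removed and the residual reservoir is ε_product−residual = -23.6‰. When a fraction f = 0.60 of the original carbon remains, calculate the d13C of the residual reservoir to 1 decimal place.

Rayleigh residual: δ_res = (δ₀ + 1000)·f^(α−1) − 1000
α = ε/1000 + 1 = 0.97640, so α − 1 = -0.02360
f^(α−1) = 0.60^(-0.02360) = 1.012128
δ_res = (-38.4 + 1000) × 1.012128 − 1000 = 973.263 − 1000 = -26.74‰

-26.7‰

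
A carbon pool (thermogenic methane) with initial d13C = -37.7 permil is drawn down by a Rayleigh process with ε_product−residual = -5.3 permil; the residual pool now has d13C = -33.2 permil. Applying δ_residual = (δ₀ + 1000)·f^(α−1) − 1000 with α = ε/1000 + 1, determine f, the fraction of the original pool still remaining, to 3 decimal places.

0.415

α − 1 = ε/1000 = -0.0053
(δ_res + 1000)/(δ₀ + 1000) = (-33.2 + 1000)/(-37.7 + 1000) = 966.8/962.3 = 1.004676
f = 1.004676^(1/-0.0053) = exp(ln(1.004676)/-0.0053) = exp(0.00467/-0.0053)
f = exp(-0.8803) = 0.4147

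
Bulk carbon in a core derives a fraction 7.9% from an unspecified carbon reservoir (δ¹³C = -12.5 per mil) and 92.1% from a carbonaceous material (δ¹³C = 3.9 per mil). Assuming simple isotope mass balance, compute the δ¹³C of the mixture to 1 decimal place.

2.6 per mil

δ_mix = f_A·δ_A + f_B·δ_B
δ_mix = 0.079 × (-12.5) + 0.921 × (3.9)
δ_mix = -0.99 + 3.59 = 2.60 per mil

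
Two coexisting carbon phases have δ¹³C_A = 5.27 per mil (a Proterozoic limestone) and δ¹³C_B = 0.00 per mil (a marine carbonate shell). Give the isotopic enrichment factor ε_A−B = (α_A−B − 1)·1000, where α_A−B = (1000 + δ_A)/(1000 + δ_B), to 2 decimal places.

α_A−B = (1000 + 5.27) / (1000 + 0.00) = 1005.27 / 1000.00 = 1.005270
ε_A−B = (1.005270 − 1) × 1000 = 5.270 per mil
(The approximation ε ≈ δ_A − δ_B would give 5.27 per mil.)

5.27 per mil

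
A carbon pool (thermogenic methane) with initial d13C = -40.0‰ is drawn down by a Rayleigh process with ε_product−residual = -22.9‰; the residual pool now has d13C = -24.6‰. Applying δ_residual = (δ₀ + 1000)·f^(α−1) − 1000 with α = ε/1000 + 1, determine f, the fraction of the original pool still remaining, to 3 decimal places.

α − 1 = ε/1000 = -0.0229
(δ_res + 1000)/(δ₀ + 1000) = (-24.6 + 1000)/(-40.0 + 1000) = 975.4/960.0 = 1.016042
f = 1.016042^(1/-0.0229) = exp(ln(1.016042)/-0.0229) = exp(0.01591/-0.0229)
f = exp(-0.6950) = 0.4991

0.499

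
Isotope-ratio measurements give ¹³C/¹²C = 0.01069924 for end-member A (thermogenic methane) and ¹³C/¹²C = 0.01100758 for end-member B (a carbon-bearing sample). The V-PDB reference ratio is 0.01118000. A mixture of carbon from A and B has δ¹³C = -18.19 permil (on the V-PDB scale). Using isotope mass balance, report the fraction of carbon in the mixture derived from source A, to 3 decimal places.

0.100

δ_A = (0.01069924/0.01118000 − 1)×1000 = (0.956998 − 1)×1000 = -43.002 permil
δ_B = (0.01100758/0.01118000 − 1)×1000 = (0.984578 − 1)×1000 = -15.422 permil
f_A = (δ_mix − δ_B)/(δ_A − δ_B) = (-18.19 − (-15.422))/(-43.002 − (-15.422))
f_A = -2.768 / -27.580 = 0.1004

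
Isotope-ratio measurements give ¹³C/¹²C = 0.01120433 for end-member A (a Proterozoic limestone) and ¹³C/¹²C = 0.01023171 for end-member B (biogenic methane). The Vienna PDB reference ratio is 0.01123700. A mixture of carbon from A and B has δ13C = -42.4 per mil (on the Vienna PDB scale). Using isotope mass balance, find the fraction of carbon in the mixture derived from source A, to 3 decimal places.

0.544

δ_A = (0.01120433/0.01123700 − 1)×1000 = (0.997093 − 1)×1000 = -2.907 per mil
δ_B = (0.01023171/0.01123700 − 1)×1000 = (0.910538 − 1)×1000 = -89.462 per mil
f_A = (δ_mix − δ_B)/(δ_A − δ_B) = (-42.4 − (-89.462))/(-2.907 − (-89.462))
f_A = 47.062 / 86.555 = 0.5437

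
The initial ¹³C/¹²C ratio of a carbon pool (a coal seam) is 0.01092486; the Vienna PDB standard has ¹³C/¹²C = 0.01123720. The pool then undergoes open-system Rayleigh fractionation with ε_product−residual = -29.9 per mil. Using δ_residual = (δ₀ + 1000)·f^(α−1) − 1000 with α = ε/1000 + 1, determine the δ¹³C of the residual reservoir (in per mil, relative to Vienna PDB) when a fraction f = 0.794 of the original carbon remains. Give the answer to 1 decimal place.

δ₀ = (0.01092486/0.01123720 − 1)×1000 = (0.972205 − 1)×1000 = -27.795 per mil
α − 1 = ε/1000 = -0.0299
f^(α−1) = 0.794^(-0.0299) = 1.006921
δ_res = (-27.795 + 1000) × 1.006921 − 1000 = 978.933 − 1000 = -21.07 per mil

-21.1 per mil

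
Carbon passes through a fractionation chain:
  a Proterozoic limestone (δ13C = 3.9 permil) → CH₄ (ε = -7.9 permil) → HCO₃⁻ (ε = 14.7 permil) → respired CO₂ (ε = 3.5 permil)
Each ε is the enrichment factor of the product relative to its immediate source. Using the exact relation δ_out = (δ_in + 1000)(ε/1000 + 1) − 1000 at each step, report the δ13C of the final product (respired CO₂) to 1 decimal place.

step 1: δ = (3.90 + 1000)·(-7.9/1000 + 1) − 1000 = -4.03 permil
step 2: δ = (-4.03 + 1000)·(14.7/1000 + 1) − 1000 = 10.61 permil
step 3: δ = (10.61 + 1000)·(3.5/1000 + 1) − 1000 = 14.15 permil

14.1 permil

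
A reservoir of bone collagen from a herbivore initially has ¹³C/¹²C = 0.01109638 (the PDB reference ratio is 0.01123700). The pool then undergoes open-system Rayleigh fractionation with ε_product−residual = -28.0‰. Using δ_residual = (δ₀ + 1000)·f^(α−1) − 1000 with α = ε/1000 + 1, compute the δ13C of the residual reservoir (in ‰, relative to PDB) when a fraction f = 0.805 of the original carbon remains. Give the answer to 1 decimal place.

-6.5‰

δ₀ = (0.01109638/0.01123700 − 1)×1000 = (0.987486 − 1)×1000 = -12.514‰
α − 1 = ε/1000 = -0.0280
f^(α−1) = 0.805^(-0.0280) = 1.006092
δ_res = (-12.514 + 1000) × 1.006092 − 1000 = 993.502 − 1000 = -6.50‰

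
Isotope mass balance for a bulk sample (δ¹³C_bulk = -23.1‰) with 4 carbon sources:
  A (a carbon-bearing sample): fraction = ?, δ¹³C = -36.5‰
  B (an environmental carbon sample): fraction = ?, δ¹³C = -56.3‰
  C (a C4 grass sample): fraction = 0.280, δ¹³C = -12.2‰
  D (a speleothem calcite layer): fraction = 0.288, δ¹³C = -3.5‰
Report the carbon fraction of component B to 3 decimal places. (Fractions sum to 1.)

Let f_B and f_A be the unknown fractions; fractions sum to 1 so f_B + f_A = 0.432.
Mass balance: Σ fᵢ·δᵢ = δ_bulk ⇒ f_B·(-56.3) + f_A·(-36.5) = -23.1 − (-4.424) = -18.676
Substitute f_A = 0.432 − f_B:
f_B·(-56.3 − -36.5) = -18.676 − 0.432×(-36.5) = -2.908
f_B = -2.908 / -19.8 = 0.1469

0.147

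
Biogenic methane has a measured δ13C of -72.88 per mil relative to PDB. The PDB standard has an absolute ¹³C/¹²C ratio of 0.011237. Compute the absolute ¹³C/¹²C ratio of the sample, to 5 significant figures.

0.010418

R_sample = R_standard × (δ13C/1000 + 1)
R_sample = 0.011237 × (-72.88/1000 + 1) = 0.011237 × 0.927120
R_sample = 0.0104180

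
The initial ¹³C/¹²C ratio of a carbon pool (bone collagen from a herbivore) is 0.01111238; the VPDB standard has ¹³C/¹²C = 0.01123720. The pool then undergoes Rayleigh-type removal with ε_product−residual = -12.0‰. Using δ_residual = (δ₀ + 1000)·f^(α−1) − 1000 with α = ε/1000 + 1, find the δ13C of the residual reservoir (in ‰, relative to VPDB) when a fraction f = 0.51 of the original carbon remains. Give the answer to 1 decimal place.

δ₀ = (0.01111238/0.01123720 − 1)×1000 = (0.988892 − 1)×1000 = -11.108‰
α − 1 = ε/1000 = -0.0120
f^(α−1) = 0.51^(-0.0120) = 1.008113
δ_res = (-11.108 + 1000) × 1.008113 − 1000 = 996.915 − 1000 = -3.08‰

-3.1‰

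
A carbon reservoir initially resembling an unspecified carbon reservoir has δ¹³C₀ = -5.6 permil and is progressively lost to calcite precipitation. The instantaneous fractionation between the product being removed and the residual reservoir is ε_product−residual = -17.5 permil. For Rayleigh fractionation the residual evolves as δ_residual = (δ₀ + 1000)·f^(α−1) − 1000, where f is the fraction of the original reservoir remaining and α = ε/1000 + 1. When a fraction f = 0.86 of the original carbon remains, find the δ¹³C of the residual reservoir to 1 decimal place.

-3.0 permil

Rayleigh residual: δ_res = (δ₀ + 1000)·f^(α−1) − 1000
α = ε/1000 + 1 = 0.98250, so α − 1 = -0.01750
f^(α−1) = 0.86^(-0.01750) = 1.002643
δ_res = (-5.6 + 1000) × 1.002643 − 1000 = 997.028 − 1000 = -2.97 permil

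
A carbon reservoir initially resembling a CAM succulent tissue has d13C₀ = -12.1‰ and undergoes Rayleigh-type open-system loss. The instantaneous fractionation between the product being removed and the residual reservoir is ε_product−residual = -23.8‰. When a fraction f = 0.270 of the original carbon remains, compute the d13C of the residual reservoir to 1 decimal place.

19.2‰

Rayleigh residual: δ_res = (δ₀ + 1000)·f^(α−1) − 1000
α = ε/1000 + 1 = 0.97620, so α − 1 = -0.02380
f^(α−1) = 0.270^(-0.02380) = 1.031653
δ_res = (-12.1 + 1000) × 1.031653 − 1000 = 1019.170 − 1000 = 19.17‰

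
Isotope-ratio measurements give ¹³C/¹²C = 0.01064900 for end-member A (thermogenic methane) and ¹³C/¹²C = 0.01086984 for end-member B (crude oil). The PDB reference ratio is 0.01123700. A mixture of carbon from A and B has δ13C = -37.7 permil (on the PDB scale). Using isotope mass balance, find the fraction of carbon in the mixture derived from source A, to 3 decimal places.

δ_A = (0.01064900/0.01123700 − 1)×1000 = (0.947673 − 1)×1000 = -52.327 permil
δ_B = (0.01086984/0.01123700 − 1)×1000 = (0.967326 − 1)×1000 = -32.674 permil
f_A = (δ_mix − δ_B)/(δ_A − δ_B) = (-37.7 − (-32.674))/(-52.327 − (-32.674))
f_A = -5.026 / -19.653 = 0.2557

0.256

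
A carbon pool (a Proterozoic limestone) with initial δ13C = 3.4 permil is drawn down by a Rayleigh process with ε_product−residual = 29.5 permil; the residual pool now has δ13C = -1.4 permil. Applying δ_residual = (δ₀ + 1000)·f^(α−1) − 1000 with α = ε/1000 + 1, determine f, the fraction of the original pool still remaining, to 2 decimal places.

α − 1 = ε/1000 = 0.0295
(δ_res + 1000)/(δ₀ + 1000) = (-1.4 + 1000)/(3.4 + 1000) = 998.6/1003.4 = 0.995216
f = 0.995216^(1/0.0295) = exp(ln(0.995216)/0.0295) = exp(-0.00480/0.0295)
f = exp(-0.1625) = 0.8500

0.85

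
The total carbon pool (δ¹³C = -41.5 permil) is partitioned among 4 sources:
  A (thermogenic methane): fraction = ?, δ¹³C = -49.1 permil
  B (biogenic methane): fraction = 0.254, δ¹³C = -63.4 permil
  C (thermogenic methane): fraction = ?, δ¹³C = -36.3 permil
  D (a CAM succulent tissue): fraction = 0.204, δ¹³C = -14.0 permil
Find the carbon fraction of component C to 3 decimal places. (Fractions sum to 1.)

Let f_C and f_A be the unknown fractions; fractions sum to 1 so f_C + f_A = 0.542.
Mass balance: Σ fᵢ·δᵢ = δ_bulk ⇒ f_C·(-36.3) + f_A·(-49.1) = -41.5 − (-18.960) = -22.540
Substitute f_A = 0.542 − f_C:
f_C·(-36.3 − -49.1) = -22.540 − 0.542×(-49.1) = 4.072
f_C = 4.072 / 12.8 = 0.3181

0.318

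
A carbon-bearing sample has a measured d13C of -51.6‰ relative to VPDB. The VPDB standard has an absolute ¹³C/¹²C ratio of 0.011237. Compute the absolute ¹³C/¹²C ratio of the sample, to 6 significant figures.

0.0106572

R_sample = R_standard × (d13C/1000 + 1)
R_sample = 0.011237 × (-51.6/1000 + 1) = 0.011237 × 0.948400
R_sample = 0.0106572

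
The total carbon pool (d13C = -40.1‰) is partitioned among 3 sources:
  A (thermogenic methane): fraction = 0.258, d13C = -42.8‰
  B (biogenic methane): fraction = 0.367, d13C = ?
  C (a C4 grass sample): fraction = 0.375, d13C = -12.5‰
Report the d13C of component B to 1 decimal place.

-66.4‰

Isotope mass balance: δ_bulk = Σ fᵢ·δᵢ.
-40.1 = 0.258×(-42.8) + 0.367×δ_B + 0.375×(-12.5)
0.367·δ_B = -40.1 − (-15.730) = -24.370
δ_B = -24.370 / 0.367 = -66.40‰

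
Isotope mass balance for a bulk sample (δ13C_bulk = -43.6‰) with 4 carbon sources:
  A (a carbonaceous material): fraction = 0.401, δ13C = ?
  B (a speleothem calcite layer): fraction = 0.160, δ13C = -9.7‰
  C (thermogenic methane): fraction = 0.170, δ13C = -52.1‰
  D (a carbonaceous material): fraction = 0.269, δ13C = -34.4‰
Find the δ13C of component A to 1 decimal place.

Isotope mass balance: δ_bulk = Σ fᵢ·δᵢ.
-43.6 = 0.401×δ_A + 0.160×(-9.7) + 0.170×(-52.1) + 0.269×(-34.4)
0.401·δ_A = -43.6 − (-19.663) = -23.937
δ_A = -23.937 / 0.401 = -59.69‰

-59.7‰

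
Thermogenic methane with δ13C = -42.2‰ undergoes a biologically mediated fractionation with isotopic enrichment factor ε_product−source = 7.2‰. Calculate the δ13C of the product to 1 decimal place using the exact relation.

Exactly, δ_product = (δ_source + 1000)·(ε/1000 + 1) − 1000.
δ_product = (-42.2 + 1000) × (7.2/1000 + 1) − 1000
δ_product = -35.30‰

-35.3‰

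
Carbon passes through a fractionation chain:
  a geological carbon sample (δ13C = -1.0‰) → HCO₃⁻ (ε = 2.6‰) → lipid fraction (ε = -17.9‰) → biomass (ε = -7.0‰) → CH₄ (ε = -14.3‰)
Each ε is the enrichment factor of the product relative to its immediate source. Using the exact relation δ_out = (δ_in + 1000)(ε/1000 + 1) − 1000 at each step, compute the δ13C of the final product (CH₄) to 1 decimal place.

-37.2‰

step 1: δ = (-1.00 + 1000)·(2.6/1000 + 1) − 1000 = 1.60‰
step 2: δ = (1.60 + 1000)·(-17.9/1000 + 1) − 1000 = -16.33‰
step 3: δ = (-16.33 + 1000)·(-7.0/1000 + 1) − 1000 = -23.22‰
step 4: δ = (-23.22 + 1000)·(-14.3/1000 + 1) − 1000 = -37.18‰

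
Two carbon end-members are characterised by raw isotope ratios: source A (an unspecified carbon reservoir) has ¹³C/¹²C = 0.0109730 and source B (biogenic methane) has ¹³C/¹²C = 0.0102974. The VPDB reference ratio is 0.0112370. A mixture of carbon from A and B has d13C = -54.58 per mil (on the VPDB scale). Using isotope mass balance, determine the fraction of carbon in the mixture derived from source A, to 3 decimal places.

δ_A = (0.0109730/0.0112370 − 1)×1000 = (0.976506 − 1)×1000 = -23.494 per mil
δ_B = (0.0102974/0.0112370 − 1)×1000 = (0.916383 − 1)×1000 = -83.617 per mil
f_A = (δ_mix − δ_B)/(δ_A − δ_B) = (-54.58 − (-83.617))/(-23.494 − (-83.617))
f_A = 29.037 / 60.123 = 0.4830

0.483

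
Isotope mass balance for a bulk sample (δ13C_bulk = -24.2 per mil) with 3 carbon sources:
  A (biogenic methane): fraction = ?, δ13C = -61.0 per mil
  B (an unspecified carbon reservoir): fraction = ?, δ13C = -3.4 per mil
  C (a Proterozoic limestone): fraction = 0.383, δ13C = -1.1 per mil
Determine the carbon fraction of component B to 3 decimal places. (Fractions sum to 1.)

0.241

Let f_B and f_A be the unknown fractions; fractions sum to 1 so f_B + f_A = 0.617.
Mass balance: Σ fᵢ·δᵢ = δ_bulk ⇒ f_B·(-3.4) + f_A·(-61.0) = -24.2 − (-0.421) = -23.779
Substitute f_A = 0.617 − f_B:
f_B·(-3.4 − -61.0) = -23.779 − 0.617×(-61.0) = 13.858
f_B = 13.858 / 57.6 = 0.2406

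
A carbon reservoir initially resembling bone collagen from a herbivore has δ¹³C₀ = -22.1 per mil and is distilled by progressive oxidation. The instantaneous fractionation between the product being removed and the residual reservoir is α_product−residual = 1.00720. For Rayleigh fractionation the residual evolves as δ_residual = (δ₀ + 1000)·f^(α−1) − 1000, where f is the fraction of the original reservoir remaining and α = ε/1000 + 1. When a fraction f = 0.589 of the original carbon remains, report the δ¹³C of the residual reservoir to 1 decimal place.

Rayleigh residual: δ_res = (δ₀ + 1000)·f^(α−1) − 1000
α − 1 = 0.00720
f^(α−1) = 0.589^(0.00720) = 0.996196
δ_res = (-22.1 + 1000) × 0.996196 − 1000 = 974.180 − 1000 = -25.82 per mil

-25.8 per mil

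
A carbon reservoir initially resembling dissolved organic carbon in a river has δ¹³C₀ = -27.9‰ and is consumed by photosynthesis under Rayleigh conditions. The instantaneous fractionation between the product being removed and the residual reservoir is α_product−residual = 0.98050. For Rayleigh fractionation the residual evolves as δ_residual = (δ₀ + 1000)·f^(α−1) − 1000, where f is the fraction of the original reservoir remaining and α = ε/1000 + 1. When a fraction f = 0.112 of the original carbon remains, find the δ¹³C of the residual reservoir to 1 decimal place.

14.5‰

Rayleigh residual: δ_res = (δ₀ + 1000)·f^(α−1) − 1000
α − 1 = -0.01950
f^(α−1) = 0.112^(-0.01950) = 1.043615
δ_res = (-27.9 + 1000) × 1.043615 − 1000 = 1014.498 − 1000 = 14.50‰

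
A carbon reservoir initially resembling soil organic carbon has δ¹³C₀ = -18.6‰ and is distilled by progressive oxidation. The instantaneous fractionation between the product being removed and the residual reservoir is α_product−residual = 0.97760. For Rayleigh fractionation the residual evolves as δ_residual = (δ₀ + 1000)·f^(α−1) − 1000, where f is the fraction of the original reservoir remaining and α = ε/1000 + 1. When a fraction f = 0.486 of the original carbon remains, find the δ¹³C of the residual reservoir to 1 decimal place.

Rayleigh residual: δ_res = (δ₀ + 1000)·f^(α−1) − 1000
α − 1 = -0.02240
f^(α−1) = 0.486^(-0.02240) = 1.016294
δ_res = (-18.6 + 1000) × 1.016294 − 1000 = 997.391 − 1000 = -2.61‰

-2.6‰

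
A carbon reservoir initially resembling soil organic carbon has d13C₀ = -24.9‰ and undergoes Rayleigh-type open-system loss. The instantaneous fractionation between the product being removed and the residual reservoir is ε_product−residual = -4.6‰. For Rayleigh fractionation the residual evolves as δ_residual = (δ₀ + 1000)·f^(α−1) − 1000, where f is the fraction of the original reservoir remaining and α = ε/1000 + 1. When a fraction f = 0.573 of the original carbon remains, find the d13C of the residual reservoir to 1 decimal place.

Rayleigh residual: δ_res = (δ₀ + 1000)·f^(α−1) − 1000
α = ε/1000 + 1 = 0.99540, so α − 1 = -0.00460
f^(α−1) = 0.573^(-0.00460) = 1.002565
δ_res = (-24.9 + 1000) × 1.002565 − 1000 = 977.601 − 1000 = -22.40‰

-22.4‰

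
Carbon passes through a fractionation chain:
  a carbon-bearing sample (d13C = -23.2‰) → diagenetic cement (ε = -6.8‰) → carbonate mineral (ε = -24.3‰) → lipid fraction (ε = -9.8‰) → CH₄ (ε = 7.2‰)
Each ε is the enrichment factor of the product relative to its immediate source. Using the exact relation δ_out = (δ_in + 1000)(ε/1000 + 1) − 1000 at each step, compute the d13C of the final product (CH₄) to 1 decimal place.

step 1: δ = (-23.20 + 1000)·(-6.8/1000 + 1) − 1000 = -29.84‰
step 2: δ = (-29.84 + 1000)·(-24.3/1000 + 1) − 1000 = -53.42‰
step 3: δ = (-53.42 + 1000)·(-9.8/1000 + 1) − 1000 = -62.69‰
step 4: δ = (-62.69 + 1000)·(7.2/1000 + 1) − 1000 = -55.94‰

-55.9‰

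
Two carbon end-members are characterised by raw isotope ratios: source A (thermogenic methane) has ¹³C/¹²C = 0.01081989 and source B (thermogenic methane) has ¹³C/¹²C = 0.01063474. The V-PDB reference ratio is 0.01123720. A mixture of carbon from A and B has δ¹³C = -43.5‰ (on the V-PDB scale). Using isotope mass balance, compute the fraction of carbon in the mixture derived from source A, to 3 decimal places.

δ_A = (0.01081989/0.01123720 − 1)×1000 = (0.962864 − 1)×1000 = -37.136‰
δ_B = (0.01063474/0.01123720 − 1)×1000 = (0.946387 − 1)×1000 = -53.613‰
f_A = (δ_mix − δ_B)/(δ_A − δ_B) = (-43.5 − (-53.613))/(-37.136 − (-53.613))
f_A = 10.113 / 16.477 = 0.6138

0.614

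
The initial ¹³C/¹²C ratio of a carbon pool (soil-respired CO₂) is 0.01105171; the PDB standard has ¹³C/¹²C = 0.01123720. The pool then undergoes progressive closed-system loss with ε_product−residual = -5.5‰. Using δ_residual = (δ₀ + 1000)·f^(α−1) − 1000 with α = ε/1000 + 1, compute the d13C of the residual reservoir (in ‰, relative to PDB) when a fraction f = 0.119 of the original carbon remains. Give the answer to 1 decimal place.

δ₀ = (0.01105171/0.01123720 − 1)×1000 = (0.983493 − 1)×1000 = -16.507‰
α − 1 = ε/1000 = -0.0055
f^(α−1) = 0.119^(-0.0055) = 1.011776
δ_res = (-16.507 + 1000) × 1.011776 − 1000 = 995.075 − 1000 = -4.92‰

-4.9‰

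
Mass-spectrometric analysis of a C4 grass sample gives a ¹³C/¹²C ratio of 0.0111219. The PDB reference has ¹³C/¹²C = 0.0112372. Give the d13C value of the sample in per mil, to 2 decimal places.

d13C = (R_sample / R_standard − 1) × 1000
R_sample / R_standard = 0.0111219 / 0.0112372 = 0.989739
d13C = (0.989739 − 1) × 1000 = -10.261 per mil

-10.26 per mil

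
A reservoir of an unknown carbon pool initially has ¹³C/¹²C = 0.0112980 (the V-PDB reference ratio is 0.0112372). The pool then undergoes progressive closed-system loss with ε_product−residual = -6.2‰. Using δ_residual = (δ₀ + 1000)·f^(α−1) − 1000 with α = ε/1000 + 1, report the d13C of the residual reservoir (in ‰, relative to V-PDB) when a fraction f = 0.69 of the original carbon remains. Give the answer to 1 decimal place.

δ₀ = (0.0112980/0.0112372 − 1)×1000 = (1.005411 − 1)×1000 = 5.411‰
α − 1 = ε/1000 = -0.0062
f^(α−1) = 0.69^(-0.0062) = 1.002303
δ_res = (5.411 + 1000) × 1.002303 − 1000 = 1007.726 − 1000 = 7.73‰

7.7‰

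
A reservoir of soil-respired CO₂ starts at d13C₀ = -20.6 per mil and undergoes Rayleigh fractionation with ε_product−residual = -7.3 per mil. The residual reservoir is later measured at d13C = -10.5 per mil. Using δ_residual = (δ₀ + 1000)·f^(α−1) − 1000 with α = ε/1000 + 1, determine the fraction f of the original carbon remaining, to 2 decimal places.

α − 1 = ε/1000 = -0.0073
(δ_res + 1000)/(δ₀ + 1000) = (-10.5 + 1000)/(-20.6 + 1000) = 989.5/979.4 = 1.010312
f = 1.010312^(1/-0.0073) = exp(ln(1.010312)/-0.0073) = exp(0.01026/-0.0073)
f = exp(-1.4054) = 0.2453

0.25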